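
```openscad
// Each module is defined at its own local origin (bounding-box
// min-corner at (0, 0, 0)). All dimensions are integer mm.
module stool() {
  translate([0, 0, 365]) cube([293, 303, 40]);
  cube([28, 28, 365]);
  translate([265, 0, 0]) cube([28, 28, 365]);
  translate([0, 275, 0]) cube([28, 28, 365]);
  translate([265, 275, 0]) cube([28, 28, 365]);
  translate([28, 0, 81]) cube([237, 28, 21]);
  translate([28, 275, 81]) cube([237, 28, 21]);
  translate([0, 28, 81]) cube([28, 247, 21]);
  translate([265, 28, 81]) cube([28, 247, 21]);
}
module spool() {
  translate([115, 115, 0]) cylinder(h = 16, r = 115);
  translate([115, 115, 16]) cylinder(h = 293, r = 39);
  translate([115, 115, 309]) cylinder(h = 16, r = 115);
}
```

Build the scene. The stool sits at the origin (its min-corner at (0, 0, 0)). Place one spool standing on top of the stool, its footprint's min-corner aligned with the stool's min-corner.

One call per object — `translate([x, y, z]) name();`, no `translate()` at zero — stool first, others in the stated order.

stool();
translate([0, 0, 405]) spool();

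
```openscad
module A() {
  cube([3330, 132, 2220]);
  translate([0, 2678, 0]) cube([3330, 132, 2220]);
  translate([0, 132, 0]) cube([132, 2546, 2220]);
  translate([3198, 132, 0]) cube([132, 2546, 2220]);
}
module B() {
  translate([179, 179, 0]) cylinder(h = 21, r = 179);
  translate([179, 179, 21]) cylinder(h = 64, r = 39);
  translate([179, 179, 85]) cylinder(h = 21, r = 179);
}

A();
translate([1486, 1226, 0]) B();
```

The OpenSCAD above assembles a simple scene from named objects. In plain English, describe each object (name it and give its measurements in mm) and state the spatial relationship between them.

A is the wall frame of a small rectangular building: four walls, each 2220 mm tall and 132 mm thick, enclosing a footprint 3330 mm (x) by 2810 mm (y) outside-to-outside, with no floor or roof. The front and back walls (the −y and +y sides) span the full width; the two side walls fit between them.

B is a spool: two coaxial disc flanges of radius 179 mm and thickness 21 mm, joined by a core cylinder of radius 39 mm and height 64 mm. The lower flange rests on z = 0 and the three cylinders share a vertical axis.

The spool sits inside the house frame, centred.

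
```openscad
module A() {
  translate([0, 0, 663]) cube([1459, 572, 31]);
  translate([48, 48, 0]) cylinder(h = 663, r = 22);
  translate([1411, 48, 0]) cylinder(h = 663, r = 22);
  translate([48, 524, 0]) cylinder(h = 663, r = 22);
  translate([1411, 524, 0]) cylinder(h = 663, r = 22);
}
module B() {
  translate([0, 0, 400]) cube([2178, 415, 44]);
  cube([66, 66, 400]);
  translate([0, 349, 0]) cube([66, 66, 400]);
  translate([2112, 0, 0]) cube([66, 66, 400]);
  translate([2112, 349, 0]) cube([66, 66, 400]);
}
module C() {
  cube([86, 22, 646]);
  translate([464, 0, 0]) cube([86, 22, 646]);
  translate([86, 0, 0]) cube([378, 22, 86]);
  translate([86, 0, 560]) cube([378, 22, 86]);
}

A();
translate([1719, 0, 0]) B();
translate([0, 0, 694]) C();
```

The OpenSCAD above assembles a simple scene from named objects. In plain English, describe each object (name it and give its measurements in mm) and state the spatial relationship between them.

A is a table: top 1459 mm (x) × 572 mm (y), 31 mm thick, upper face at z = 694 mm, on four round legs of 44 mm diameter, each leg's bounding box inset 26 mm from the nearest pair of top edges, running from z = 0 to the bottom of the top.

B is a long wooden bench with a 2178 mm (x) × 415 mm (y) seat, 44 mm thick, its top surface 444 mm above the floor. Four 66 mm square legs at the seat corners, flush with the edges, run from z = 0 to the seat underside.

C is a rectangular picture frame lying in the x–z plane (depth along y). The opening is 378 mm wide (x) by 474 mm tall (z), surrounded by a border 86 mm wide on all four sides. The frame is 22 mm deep and is made of two full-height vertical stiles with two horizontal rails fitted between them.

The bench is on the floor beside the table on its +x side. The picture frame is on top of the table.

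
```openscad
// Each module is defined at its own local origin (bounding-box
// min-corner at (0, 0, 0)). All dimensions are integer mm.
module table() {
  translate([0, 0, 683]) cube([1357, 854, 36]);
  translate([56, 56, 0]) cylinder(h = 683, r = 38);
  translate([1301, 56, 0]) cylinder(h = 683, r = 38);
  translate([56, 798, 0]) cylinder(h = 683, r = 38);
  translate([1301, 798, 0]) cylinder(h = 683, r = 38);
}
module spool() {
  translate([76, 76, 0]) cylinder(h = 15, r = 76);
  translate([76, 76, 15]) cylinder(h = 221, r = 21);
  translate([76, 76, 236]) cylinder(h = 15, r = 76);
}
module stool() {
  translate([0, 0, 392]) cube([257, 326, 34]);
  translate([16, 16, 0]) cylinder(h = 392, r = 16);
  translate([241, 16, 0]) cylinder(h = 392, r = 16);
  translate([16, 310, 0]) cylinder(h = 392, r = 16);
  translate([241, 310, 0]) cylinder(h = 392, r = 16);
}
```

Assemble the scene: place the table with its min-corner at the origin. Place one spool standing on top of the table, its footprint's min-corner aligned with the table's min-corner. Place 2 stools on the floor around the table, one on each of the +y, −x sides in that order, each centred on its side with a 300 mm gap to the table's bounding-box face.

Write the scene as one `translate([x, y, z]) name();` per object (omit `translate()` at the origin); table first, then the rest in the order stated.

table();
translate([0, 0, 719]) spool();
translate([550, 1154, 0]) stool();
translate([-557, 264, 0]) stool();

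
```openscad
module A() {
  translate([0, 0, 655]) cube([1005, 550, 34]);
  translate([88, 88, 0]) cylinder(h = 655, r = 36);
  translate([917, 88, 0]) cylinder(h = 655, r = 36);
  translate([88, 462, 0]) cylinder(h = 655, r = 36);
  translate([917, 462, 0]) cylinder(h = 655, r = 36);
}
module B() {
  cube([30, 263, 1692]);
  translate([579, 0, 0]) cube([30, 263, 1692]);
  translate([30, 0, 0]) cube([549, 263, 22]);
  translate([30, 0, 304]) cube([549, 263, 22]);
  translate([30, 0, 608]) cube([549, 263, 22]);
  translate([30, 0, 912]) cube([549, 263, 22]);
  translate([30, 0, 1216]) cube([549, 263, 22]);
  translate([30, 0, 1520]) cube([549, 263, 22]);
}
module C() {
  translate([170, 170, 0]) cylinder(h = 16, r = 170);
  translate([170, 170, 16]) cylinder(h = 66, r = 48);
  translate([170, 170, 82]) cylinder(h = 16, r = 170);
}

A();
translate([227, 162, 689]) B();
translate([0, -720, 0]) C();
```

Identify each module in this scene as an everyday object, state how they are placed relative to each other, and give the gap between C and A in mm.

The spool's nearest face is 380 mm from the table's −y face.

A is a table. B is a bookshelf. C is a spool. The bookshelf is on top of the table. The spool is on the floor beside the table on its −y side. The gap between the spool and the table is 380 mm.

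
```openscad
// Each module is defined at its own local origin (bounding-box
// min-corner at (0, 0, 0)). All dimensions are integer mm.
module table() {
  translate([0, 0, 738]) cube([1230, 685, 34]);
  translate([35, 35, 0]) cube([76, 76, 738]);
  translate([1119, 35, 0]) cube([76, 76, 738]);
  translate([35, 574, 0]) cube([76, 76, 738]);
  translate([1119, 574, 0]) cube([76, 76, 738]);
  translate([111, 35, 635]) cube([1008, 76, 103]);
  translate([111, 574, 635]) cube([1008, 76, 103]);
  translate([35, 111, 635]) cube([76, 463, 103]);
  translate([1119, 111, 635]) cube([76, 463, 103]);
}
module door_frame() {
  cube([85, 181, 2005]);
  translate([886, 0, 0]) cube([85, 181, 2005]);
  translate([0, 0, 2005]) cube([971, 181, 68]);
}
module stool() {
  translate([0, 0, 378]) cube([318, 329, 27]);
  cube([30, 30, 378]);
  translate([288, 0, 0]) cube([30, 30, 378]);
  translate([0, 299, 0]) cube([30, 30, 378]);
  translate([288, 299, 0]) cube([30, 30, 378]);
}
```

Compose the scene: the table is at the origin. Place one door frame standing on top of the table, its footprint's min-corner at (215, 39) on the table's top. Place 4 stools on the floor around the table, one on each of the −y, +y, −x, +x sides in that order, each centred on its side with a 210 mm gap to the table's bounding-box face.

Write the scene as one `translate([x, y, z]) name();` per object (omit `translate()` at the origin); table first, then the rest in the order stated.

table();
translate([215, 39, 772]) door_frame();
translate([456, -539, 0]) stool();
translate([456, 895, 0]) stool();
translate([-528, 178, 0]) stool();
translate([1440, 178, 0]) stool();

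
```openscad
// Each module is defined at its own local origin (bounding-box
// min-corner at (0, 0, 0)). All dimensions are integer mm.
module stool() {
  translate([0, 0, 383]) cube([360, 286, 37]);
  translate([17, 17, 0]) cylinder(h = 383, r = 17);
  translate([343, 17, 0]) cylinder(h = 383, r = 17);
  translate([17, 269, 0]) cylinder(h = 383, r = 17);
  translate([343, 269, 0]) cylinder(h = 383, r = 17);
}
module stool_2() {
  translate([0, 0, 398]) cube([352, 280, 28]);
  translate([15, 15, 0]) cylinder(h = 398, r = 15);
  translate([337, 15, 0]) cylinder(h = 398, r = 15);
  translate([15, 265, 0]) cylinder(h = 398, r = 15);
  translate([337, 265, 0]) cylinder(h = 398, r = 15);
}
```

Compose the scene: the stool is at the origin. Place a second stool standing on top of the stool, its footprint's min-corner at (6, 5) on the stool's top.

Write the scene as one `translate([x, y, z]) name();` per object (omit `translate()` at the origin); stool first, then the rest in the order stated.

stool();
translate([6, 5, 420]) stool_2();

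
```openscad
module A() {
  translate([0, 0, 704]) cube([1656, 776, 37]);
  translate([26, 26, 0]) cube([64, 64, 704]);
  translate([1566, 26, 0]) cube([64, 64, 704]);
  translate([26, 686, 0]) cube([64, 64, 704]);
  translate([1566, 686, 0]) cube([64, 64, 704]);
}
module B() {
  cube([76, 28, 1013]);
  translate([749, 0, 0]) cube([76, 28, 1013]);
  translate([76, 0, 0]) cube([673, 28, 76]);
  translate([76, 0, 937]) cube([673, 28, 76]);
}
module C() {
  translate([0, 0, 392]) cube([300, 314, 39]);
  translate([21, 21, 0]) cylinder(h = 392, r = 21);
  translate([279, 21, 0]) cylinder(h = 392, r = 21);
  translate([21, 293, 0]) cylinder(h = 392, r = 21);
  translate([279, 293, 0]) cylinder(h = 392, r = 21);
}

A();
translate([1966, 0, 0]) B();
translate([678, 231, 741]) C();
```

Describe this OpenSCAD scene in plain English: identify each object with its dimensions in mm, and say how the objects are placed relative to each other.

A is a table: top 1656 mm (x) × 776 mm (y), 37 mm thick, upper face at z = 741 mm, on four 64×64 mm square legs, each inset 26 mm from the nearest pair of top edges, running from z = 0 to the bottom of the top.

B is a rectangular picture frame lying in the x–z plane (depth along y). The opening is 673 mm wide (x) by 861 mm tall (z), surrounded by a border 76 mm wide on all four sides. The frame is 28 mm deep and is made of two full-height vertical stiles with two horizontal rails fitted between them.

C is a four-legged stool. The seat is a 300×314×39 mm slab whose top surface is at z = 431 mm; four round legs, each 42 mm in diameter, run from the floor (z = 0) to the underside of the seat, each leg's axis is inset half a diameter from the nearest pair of seat edges (so the leg's bounding box is flush with the corner).

The picture frame is on the floor beside the table on its +x side. The stool is on top of the table, centred.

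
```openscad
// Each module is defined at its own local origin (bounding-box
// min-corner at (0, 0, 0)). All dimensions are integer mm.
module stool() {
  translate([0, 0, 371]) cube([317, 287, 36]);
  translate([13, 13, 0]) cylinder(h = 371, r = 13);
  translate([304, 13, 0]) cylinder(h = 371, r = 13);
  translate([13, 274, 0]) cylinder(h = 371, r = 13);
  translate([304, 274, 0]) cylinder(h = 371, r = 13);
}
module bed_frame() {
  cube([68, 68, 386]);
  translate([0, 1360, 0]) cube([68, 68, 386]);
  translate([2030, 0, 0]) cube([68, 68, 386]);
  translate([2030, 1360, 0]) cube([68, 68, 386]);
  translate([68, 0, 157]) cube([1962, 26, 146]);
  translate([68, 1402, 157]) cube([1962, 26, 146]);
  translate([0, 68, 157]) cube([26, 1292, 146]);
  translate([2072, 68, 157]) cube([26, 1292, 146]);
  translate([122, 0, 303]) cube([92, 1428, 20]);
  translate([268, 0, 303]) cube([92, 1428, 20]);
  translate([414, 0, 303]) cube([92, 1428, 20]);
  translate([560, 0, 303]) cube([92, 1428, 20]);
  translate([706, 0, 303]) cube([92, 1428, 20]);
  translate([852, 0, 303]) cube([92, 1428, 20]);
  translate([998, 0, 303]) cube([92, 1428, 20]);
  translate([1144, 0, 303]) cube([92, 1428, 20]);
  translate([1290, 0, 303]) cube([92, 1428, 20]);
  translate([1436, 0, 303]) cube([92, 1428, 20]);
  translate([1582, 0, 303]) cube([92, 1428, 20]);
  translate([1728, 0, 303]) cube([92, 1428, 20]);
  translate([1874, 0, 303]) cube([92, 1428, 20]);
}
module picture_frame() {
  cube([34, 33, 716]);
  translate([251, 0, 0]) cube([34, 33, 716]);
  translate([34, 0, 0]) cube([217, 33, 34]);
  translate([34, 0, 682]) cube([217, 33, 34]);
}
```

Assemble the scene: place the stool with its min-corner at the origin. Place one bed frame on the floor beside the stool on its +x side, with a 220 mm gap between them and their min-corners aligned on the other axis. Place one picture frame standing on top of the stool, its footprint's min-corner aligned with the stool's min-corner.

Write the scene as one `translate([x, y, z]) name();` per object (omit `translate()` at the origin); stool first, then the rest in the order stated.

stool();
translate([537, 0, 0]) bed_frame();
translate([0, 0, 407]) picture_frame();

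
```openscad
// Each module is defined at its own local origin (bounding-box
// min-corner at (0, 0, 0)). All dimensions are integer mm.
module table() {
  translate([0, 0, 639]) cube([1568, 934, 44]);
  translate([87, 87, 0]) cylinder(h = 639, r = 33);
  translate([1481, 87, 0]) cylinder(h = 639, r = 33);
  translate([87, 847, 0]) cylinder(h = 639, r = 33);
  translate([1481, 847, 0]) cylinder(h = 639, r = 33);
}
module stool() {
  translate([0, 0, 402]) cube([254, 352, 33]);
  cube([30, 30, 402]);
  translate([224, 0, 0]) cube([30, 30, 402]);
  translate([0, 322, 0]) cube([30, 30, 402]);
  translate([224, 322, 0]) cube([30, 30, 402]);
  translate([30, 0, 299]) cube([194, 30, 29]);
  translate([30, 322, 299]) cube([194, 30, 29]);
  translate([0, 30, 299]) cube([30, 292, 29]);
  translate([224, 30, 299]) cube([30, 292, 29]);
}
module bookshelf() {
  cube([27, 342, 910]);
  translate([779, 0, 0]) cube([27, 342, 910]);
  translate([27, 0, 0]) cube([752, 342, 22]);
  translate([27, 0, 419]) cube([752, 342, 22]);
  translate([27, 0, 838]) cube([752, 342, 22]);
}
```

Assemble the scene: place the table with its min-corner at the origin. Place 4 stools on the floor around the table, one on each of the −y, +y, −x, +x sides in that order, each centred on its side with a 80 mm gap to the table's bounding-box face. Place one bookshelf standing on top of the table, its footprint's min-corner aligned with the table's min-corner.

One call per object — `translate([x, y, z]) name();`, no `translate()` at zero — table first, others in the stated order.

table();
translate([657, -432, 0]) stool();
translate([657, 1014, 0]) stool();
translate([-334, 291, 0]) stool();
translate([1648, 291, 0]) stool();
translate([0, 0, 683]) bookshelf();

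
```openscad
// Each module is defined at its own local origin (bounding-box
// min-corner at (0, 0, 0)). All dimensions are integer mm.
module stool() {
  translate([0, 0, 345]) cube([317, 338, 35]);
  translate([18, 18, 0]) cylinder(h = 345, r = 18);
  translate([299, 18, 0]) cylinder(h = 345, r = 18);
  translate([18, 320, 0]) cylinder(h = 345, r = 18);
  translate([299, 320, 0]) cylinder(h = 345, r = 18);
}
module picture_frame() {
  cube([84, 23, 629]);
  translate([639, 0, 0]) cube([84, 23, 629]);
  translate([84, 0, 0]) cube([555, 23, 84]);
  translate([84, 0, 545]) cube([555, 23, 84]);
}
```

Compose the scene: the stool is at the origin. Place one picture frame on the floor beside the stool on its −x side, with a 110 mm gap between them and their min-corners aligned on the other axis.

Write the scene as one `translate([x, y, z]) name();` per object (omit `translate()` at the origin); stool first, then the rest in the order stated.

stool();
translate([-833, 0, 0]) picture_frame();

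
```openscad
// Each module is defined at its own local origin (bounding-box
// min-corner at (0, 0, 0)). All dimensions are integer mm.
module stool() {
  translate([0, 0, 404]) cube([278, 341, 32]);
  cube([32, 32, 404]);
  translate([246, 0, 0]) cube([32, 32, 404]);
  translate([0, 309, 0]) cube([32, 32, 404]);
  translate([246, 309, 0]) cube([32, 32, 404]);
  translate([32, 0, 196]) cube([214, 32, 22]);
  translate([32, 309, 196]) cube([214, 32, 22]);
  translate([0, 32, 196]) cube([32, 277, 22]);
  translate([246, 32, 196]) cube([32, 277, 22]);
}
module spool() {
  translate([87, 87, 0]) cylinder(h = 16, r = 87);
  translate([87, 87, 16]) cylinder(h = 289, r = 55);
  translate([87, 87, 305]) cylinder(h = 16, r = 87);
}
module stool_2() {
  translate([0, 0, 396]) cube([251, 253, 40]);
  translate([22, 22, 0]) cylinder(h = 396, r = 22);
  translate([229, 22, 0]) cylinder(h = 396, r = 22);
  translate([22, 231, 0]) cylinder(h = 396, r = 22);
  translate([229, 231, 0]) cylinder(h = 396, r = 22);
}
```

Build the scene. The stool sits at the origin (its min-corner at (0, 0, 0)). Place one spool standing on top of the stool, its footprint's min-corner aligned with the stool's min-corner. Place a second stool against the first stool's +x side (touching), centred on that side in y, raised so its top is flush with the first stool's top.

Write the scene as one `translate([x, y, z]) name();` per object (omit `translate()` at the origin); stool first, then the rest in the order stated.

stool();
translate([0, 0, 436]) spool();
translate([278, 44, 0]) stool_2();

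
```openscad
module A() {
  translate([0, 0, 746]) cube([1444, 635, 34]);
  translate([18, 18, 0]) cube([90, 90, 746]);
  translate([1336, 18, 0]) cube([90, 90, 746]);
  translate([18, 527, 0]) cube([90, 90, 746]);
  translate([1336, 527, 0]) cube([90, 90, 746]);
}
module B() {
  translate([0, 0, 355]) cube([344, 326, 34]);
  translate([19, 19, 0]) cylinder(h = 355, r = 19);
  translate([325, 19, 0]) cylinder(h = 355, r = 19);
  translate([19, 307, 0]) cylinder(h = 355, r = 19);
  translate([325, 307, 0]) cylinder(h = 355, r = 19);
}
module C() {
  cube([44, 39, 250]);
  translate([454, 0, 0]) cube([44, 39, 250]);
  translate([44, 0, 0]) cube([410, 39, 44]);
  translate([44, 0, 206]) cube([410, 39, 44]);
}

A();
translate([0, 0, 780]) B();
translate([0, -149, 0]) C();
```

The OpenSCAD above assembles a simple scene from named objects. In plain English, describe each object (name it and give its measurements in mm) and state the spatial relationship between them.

A is a table: top 1444 mm (x) × 635 mm (y), 34 mm thick, upper face at z = 780 mm, on four 90×90 mm square legs, each inset 18 mm from the nearest pair of top edges, running from z = 0 to the bottom of the top.

B is a simple wooden stool: a rectangular seat 344 mm (x) by 326 mm (y), 34 mm thick, top face at z = 389 mm, on four round legs, each 38 mm in diameter. The legs rest on z = 0, each leg's axis is inset half a diameter from the nearest pair of seat edges (so the leg's bounding box is flush with the corner).

C is a rectangular picture frame lying in the x–z plane (depth along y). The opening is 410 mm wide (x) by 162 mm tall (z), surrounded by a border 44 mm wide on all four sides. The frame is 39 mm deep and is made of two full-height vertical stiles with two horizontal rails fitted between them.

The stool is on top of the table. The picture frame is on the floor beside the table on its −y side.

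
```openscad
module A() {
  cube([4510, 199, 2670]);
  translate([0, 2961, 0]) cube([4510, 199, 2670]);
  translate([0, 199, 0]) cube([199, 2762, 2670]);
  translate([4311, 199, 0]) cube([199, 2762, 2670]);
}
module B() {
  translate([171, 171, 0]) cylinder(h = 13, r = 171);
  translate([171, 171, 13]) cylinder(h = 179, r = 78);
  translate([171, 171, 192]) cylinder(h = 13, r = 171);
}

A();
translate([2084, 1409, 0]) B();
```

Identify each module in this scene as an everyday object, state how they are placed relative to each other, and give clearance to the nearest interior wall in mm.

A is a house frame. B is a spool. The spool sits inside the house frame, centred. The clearance to the nearest interior wall is 1210 mm.

Clearances: x = 1885, y = 1210; minimum 1210 mm.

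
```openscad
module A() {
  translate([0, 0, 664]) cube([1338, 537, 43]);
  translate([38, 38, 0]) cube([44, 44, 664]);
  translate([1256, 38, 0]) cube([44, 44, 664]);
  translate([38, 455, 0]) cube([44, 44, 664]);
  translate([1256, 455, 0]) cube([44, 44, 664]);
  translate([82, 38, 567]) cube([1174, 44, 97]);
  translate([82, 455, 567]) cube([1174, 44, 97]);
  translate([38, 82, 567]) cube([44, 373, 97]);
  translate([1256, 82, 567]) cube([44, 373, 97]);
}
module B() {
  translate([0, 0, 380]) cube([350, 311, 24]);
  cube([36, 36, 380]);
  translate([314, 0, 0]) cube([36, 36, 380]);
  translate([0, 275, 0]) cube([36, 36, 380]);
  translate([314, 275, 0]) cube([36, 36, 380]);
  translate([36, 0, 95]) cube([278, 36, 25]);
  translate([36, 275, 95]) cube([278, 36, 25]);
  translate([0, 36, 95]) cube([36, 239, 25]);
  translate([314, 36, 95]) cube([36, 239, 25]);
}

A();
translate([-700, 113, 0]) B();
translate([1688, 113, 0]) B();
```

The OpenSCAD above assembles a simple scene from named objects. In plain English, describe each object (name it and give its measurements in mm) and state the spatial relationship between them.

A is a table with a 1338×537 mm rectangular top, 43 mm thick, top surface at z = 707 mm, supported by four 44×44 mm square legs, each inset 38 mm from the nearest pair of top edges, running from the floor. Four apron rails, 44 mm thick and 97 mm tall, run between adjacent legs with their top edges flush with the underside of the top and their outer faces flush with the legs' outer faces.

B is a four-legged stool. The seat is 350×311 mm, 24 mm thick, top at z = 404 mm. It stands on four square legs, each 36×36 mm in cross-section, from z = 0 to the seat underside, each flush with a corner of the seat. Four stretchers, 36 mm wide and 25 mm tall, connect adjacent legs with their undersides at z = 95 mm, each running between the inner faces of the legs it joins and aligned with the legs' outer faces on the other axis.

Two stools sit around the table at the −x, +x sides.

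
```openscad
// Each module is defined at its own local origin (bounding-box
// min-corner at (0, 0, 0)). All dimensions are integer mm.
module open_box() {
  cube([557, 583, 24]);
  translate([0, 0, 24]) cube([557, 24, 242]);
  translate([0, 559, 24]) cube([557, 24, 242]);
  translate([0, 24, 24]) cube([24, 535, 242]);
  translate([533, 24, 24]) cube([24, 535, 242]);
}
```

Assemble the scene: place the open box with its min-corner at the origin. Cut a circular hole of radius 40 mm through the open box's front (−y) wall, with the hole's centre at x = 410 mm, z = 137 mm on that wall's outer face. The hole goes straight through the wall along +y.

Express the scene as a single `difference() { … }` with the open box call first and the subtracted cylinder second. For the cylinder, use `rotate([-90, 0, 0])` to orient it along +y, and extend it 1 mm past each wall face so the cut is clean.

difference() {
  open_box();
  translate([410, -1, 137]) rotate([-90, 0, 0]) cylinder(h = 26, r = 40);
}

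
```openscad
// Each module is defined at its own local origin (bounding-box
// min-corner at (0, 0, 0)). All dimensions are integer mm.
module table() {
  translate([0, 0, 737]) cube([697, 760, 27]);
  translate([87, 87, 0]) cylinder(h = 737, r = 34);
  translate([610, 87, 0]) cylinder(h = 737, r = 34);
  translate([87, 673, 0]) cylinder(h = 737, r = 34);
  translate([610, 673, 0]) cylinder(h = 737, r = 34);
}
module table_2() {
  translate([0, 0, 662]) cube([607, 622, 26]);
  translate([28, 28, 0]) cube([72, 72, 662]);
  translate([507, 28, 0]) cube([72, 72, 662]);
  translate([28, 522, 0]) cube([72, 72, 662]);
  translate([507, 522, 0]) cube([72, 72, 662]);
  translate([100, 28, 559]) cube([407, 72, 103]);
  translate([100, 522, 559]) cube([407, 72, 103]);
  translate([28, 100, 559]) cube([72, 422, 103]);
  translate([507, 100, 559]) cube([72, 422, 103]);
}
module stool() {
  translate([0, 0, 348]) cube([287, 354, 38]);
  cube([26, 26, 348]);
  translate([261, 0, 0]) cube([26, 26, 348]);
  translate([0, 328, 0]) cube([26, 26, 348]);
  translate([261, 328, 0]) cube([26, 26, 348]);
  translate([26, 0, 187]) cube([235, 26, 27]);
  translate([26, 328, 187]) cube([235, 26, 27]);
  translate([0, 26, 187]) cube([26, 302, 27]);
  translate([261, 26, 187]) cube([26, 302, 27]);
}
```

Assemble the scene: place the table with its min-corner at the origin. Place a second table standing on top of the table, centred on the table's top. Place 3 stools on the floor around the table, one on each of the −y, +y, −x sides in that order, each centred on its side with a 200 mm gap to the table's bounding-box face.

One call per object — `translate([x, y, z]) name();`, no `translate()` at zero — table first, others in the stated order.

table();
translate([45, 69, 764]) table_2();
translate([205, -554, 0]) stool();
translate([205, 960, 0]) stool();
translate([-487, 203, 0]) stool();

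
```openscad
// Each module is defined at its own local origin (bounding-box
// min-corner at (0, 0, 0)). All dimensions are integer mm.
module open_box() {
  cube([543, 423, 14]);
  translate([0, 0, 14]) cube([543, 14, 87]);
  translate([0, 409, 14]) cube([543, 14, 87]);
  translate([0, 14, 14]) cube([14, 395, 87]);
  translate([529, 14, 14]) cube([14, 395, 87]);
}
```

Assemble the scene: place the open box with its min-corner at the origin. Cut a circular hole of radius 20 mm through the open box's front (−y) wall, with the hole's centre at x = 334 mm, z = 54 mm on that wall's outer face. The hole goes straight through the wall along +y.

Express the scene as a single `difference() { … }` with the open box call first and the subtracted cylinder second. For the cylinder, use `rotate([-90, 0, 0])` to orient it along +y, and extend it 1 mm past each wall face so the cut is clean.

difference() {
  open_box();
  translate([334, -1, 54]) rotate([-90, 0, 0]) cylinder(h = 16, r = 20);
}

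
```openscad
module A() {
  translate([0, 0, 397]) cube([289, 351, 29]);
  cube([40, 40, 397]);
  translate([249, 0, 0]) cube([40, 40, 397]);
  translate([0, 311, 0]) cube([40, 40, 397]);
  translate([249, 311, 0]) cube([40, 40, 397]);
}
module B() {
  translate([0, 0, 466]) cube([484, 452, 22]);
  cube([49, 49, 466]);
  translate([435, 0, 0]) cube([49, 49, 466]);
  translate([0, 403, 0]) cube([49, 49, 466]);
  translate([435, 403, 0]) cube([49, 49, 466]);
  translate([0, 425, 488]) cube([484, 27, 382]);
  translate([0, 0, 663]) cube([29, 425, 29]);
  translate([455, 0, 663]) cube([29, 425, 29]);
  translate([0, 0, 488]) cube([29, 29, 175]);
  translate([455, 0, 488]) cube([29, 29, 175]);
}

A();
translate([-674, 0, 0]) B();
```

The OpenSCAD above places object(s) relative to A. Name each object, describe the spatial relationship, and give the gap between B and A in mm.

A is a stool. B is a chair. The chair is on the floor beside the stool on its −x side. The gap between the chair and the stool is 190 mm.

The chair's nearest face is 190 mm from the stool's −x face.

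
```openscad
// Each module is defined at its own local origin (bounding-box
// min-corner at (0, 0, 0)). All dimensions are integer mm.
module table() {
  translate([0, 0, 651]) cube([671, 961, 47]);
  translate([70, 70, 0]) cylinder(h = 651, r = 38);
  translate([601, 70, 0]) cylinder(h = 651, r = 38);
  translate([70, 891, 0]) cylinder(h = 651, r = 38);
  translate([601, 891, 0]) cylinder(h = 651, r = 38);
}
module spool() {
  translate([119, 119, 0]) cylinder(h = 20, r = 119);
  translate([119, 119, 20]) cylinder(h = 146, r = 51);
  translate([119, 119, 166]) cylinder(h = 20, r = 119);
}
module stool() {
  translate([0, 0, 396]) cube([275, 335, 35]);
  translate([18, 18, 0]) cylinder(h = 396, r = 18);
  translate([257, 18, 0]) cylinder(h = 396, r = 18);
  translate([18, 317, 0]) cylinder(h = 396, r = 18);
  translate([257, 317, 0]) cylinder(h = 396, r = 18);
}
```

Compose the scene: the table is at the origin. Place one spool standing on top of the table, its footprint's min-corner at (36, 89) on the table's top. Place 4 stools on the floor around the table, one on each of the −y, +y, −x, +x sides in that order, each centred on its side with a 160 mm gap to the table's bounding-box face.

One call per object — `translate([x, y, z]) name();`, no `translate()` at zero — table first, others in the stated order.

table();
translate([36, 89, 698]) spool();
translate([198, -495, 0]) stool();
translate([198, 1121, 0]) stool();
translate([-435, 313, 0]) stool();
translate([831, 313, 0]) stool();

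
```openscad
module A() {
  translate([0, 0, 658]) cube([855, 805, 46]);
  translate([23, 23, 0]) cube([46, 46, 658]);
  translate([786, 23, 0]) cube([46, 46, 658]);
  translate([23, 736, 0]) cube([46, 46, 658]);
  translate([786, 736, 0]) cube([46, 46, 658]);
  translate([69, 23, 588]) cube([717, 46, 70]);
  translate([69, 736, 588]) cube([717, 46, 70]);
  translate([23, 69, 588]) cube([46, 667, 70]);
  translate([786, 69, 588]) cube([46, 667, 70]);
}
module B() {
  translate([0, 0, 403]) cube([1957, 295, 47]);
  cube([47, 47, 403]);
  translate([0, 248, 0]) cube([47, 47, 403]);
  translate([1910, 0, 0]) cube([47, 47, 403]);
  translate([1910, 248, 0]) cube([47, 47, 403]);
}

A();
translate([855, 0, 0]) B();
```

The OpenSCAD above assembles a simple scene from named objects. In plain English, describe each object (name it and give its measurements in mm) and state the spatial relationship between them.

A is a rectangular dining table. The top is 855×805×46 mm with its upper surface at z = 704 mm. It stands on four 46×46 mm square legs, each inset 23 mm from the nearest pair of top edges, running from the floor to the underside of the top. Four apron rails, 46 mm thick and 70 mm tall, run between adjacent legs with their top edges flush with the underside of the top and their outer faces flush with the legs' outer faces.

B is a bench: a 1957×295 mm seat slab, 47 mm thick, top at z = 450 mm, on four 47×47 mm square legs flush with the seat corners and standing on z = 0.

The bench is against the table's +x side, with their −y faces flush.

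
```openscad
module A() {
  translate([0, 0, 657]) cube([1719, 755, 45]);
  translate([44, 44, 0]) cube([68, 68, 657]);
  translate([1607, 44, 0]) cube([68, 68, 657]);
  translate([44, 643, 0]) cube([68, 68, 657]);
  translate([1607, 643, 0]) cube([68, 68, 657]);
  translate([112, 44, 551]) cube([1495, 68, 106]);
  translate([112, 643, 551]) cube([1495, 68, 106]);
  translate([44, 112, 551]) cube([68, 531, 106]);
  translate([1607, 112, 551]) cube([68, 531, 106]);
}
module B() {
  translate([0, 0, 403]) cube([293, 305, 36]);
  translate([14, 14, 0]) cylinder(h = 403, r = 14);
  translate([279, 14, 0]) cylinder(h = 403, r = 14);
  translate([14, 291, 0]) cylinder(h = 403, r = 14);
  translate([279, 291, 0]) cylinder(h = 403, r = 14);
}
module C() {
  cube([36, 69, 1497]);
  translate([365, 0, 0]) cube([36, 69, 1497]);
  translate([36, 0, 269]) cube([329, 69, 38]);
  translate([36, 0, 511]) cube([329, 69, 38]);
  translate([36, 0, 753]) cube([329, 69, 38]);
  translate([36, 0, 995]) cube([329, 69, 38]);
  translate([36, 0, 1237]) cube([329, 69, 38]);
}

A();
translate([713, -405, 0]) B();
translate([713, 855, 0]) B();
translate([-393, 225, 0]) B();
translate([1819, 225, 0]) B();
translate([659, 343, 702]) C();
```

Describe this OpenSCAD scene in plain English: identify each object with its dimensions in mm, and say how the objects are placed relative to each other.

A is a table: top 1719 mm (x) × 755 mm (y), 45 mm thick, upper face at z = 702 mm, on four 68×68 mm square legs, each inset 44 mm from the nearest pair of top edges, running from z = 0 to the bottom of the top. Four apron rails, 68 mm thick and 106 mm tall, run between adjacent legs with their top edges flush with the underside of the top and their outer faces flush with the legs' outer faces.

B is a four-legged stool. The seat is a 293×305×36 mm slab whose top surface is at z = 439 mm; four round legs, each 28 mm in diameter, run from the floor (z = 0) to the underside of the seat, each leg's axis is inset half a diameter from the nearest pair of seat edges (so the leg's bounding box is flush with the corner).

C is a straight ladder. Two 36×69 mm vertical rails, 1497 mm tall, stand 401 mm apart (outside-to-outside) with their front faces coplanar on the −y side. 5 rungs, each 69 mm deep and 38 mm tall, span between the inner faces of the rails, front faces flush with the rails. The lowest rung's underside is at z = 269 mm and rungs are spaced 242 mm apart (underside to underside).

Four stools sit around the table at the −y, +y, −x, +x sides. The ladder is on top of the table, centred.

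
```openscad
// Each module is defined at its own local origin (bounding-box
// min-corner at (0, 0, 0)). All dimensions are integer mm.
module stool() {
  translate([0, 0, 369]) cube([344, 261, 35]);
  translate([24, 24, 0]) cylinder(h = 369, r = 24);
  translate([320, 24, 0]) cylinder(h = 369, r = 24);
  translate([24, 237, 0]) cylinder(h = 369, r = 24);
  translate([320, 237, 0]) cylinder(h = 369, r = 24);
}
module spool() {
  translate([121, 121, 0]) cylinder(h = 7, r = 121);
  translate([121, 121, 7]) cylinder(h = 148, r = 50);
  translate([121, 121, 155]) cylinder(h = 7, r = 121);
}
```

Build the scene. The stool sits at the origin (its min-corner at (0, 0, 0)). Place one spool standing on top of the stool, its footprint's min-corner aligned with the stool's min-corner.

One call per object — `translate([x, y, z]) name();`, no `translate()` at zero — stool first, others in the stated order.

stool();
translate([0, 0, 404]) spool();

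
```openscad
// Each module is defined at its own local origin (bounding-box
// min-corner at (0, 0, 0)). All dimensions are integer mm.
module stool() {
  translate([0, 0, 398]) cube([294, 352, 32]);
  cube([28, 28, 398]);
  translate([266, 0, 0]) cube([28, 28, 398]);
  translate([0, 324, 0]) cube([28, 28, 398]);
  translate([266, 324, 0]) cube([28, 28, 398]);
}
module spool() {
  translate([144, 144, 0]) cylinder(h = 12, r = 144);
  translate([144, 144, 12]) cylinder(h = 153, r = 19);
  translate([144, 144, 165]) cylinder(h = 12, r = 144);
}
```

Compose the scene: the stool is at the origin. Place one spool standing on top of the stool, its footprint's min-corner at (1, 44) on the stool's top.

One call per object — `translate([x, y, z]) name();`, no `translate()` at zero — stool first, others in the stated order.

stool();
translate([1, 44, 430]) spool();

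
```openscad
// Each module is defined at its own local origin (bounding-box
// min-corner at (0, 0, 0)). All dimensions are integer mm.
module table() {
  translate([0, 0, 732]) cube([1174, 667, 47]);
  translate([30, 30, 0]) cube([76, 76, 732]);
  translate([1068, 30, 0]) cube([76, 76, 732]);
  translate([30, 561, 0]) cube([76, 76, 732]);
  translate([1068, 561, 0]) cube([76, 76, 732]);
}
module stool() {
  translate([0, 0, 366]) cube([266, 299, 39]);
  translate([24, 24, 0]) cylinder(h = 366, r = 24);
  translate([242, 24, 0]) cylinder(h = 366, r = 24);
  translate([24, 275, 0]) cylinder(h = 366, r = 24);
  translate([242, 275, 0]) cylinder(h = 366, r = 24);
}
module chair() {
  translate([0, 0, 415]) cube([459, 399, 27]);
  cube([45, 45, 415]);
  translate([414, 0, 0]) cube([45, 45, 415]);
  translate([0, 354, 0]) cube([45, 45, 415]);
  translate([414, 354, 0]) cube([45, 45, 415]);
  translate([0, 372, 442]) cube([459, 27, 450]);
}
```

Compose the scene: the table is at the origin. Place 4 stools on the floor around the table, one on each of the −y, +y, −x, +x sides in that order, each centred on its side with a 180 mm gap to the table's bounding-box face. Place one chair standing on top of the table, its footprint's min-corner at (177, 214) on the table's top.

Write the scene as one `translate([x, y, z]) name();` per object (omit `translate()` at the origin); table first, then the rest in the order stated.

table();
translate([454, -479, 0]) stool();
translate([454, 847, 0]) stool();
translate([-446, 184, 0]) stool();
translate([1354, 184, 0]) stool();
translate([177, 214, 779]) chair();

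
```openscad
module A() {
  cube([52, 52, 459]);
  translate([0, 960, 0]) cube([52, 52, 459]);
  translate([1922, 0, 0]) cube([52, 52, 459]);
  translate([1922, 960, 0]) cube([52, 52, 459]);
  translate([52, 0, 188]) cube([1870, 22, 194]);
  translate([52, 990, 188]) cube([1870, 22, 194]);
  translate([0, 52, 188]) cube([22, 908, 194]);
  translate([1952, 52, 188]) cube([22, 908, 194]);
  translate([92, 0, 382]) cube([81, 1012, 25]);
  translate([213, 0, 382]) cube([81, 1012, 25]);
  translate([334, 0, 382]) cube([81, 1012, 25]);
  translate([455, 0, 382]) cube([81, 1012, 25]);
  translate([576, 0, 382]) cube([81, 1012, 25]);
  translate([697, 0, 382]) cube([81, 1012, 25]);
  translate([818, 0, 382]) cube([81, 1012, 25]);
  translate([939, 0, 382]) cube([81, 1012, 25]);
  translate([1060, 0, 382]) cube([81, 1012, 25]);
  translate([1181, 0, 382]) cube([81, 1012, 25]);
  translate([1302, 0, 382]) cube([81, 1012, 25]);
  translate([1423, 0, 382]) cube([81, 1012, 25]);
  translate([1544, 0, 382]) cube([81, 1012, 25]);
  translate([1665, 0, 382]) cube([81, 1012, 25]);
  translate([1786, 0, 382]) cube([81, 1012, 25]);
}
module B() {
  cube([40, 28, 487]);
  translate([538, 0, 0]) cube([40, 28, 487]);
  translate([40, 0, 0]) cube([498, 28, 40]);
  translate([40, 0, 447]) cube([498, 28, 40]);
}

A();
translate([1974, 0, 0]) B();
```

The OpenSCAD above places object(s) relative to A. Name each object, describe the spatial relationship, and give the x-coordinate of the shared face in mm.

A is a bed frame. B is a picture frame. The picture frame is against the bed frame's +x side, with their −y faces flush. The x-coordinate of the shared face is 1974 mm.

The bed frame's +x face and the picture frame's −x face are both at x = 1974 mm.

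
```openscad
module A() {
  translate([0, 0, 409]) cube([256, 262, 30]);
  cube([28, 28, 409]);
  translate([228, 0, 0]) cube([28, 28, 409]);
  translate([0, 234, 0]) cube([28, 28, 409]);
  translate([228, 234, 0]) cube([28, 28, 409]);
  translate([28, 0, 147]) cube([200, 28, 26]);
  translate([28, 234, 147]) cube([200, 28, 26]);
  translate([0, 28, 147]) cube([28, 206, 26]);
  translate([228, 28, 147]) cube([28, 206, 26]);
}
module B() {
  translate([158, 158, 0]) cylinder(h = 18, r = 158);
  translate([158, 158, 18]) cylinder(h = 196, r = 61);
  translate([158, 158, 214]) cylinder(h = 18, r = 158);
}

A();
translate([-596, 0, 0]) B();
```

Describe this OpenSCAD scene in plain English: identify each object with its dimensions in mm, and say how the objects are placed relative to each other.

A is a four-legged stool. The seat is a 256×262×30 mm slab whose top surface is at z = 439 mm; four square legs, each 28×28 mm in cross-section, run from the floor (z = 0) to the underside of the seat, each flush with a corner of the seat. Four stretchers, 28 mm wide and 26 mm tall, connect adjacent legs with their undersides at z = 147 mm, each running between the inner faces of the legs it joins and aligned with the legs' outer faces on the other axis.

B is a spool: two coaxial disc flanges of radius 158 mm and thickness 18 mm, joined by a core cylinder of radius 61 mm and height 196 mm. The lower flange rests on z = 0 and the three cylinders share a vertical axis.

The spool is on the floor beside the stool on its −x side.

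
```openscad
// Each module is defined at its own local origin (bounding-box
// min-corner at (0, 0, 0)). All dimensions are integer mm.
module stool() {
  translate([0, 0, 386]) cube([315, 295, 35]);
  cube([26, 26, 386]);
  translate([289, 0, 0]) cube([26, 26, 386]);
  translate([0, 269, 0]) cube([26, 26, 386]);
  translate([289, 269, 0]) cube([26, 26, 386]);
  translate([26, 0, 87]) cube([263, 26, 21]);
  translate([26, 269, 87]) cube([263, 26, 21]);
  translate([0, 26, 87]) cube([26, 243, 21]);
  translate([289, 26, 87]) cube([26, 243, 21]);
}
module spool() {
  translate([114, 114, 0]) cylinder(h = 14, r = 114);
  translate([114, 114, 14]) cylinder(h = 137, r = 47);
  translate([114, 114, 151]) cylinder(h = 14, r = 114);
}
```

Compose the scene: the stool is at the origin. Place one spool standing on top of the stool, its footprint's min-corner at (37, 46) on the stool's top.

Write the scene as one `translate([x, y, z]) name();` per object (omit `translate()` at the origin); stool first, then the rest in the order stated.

stool();
translate([37, 46, 421]) spool();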